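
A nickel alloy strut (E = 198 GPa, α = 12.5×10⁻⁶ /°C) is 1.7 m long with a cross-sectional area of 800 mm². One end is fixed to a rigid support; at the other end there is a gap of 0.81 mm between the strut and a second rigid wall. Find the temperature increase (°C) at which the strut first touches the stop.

ΔT ≈ 38.1 °C

Contact occurs when the free expansion equals the gap: αΔT L = 0.81 mm.
So ΔT = g/(αL) = 0.81/(12.5×10⁻⁶ × 1700) = 38.12 °C.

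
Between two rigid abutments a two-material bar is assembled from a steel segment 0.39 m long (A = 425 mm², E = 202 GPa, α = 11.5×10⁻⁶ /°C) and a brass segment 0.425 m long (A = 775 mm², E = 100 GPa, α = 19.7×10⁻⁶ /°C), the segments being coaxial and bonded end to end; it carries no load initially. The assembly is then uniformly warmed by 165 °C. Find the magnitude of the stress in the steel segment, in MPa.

σ ≈ 498 MPa (compressive)

Free thermal expansion of the whole bar: Σ αᵢΔT Lᵢ = 11.5×10⁻⁶×165×390 + 19.7×10⁻⁶×165×425 = 2.121 mm.
The walls prevent any net length change, so an axial force P (same in every segment) develops. Compatibility: P · Σ Lᵢ/(AᵢEᵢ) = δ_free.
The series flexibility is Σ Lᵢ/(AᵢEᵢ) = 390/(425×202×10³) + 425/(775×100×10³) = 1.003×10⁻⁵ mm/N.
Hence P = δ_free / Σ(L/AE) = 2.121/1.003×10⁻⁵ = 211.6 kN (compressive).
σ_{steel} = P / A = 211600 / 425 = 497.8 MPa.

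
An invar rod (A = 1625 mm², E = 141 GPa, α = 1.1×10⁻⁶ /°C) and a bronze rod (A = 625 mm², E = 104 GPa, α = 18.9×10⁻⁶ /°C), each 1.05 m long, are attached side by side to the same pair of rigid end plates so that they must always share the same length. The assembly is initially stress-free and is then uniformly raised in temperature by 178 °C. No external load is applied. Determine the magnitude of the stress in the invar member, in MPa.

The bronze has the larger α, so on heating it would change length more than the invar if both were free. The rigid plates force a common final length, so the bronze is put into compression and the invar into tension, with equal and opposite forces P (no external load).
Equating the net (thermal + elastic) strains gives |α₁ − α₂|·ΔT = P·[1/(A₁E₁) + 1/(A₂E₂)].
|α₁ − α₂|·ΔT = 17.8×10⁻⁶ × 178 = 0.003168.
1/(A₁E₁) + 1/(A₂E₂) = 1/(1625×141×10³) + 1/(625×104×10³) = 1.975×10⁻⁸ N⁻¹.
P = 0.003168 / 1.975×10⁻⁸ = 160400 N = 160.4 kN.
σ_{invar} = P/A₁ = 160400/1625 = 98.73 MPa, tensile.

σ ≈ 98.7 MPa (tensile)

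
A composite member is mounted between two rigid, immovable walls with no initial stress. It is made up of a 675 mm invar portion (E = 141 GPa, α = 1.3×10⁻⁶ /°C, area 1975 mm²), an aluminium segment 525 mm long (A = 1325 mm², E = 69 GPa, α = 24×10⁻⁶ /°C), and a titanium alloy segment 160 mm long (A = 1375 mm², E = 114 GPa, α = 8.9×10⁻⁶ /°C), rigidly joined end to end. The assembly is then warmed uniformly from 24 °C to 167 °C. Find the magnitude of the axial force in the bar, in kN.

If the supports were absent, the total length change would be Σ αᵢΔT Lᵢ = 1.3×10⁻⁶×143×675 + 24×10⁻⁶×143×525 + 8.9×10⁻⁶×143×160 = 2.131 mm.
Since the ends are fixed, an axial force P builds up, equal in every segment, with P · Σ Lᵢ/(AᵢEᵢ) = δ_free.
Σ Lᵢ/(AᵢEᵢ) = 675/(1975×141×10³) + 525/(1325×69×10³) + 160/(1375×114×10³) = 9.187×10⁻⁶ mm/N.
So P = 2.131 / 9.187×10⁻⁶ = 231.9 kN, compressive.

P ≈ 232 kN (compressive)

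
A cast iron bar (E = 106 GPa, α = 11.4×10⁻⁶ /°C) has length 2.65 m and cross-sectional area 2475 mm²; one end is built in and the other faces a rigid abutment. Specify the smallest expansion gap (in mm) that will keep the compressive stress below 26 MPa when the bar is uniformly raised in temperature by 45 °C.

With no wall the bar would lengthen by αΔT L = 11.4×10⁻⁶ × 45 × 2650 = 1.359 mm.
A stress of 26 MPa corresponds to the wall pushing the bar back by σL/E = 26×2650/(106×10³) = 0.65 mm.
The gap must absorb the remainder: g_min = 1.359 − 0.65 = 0.7095 mm.

g ≈ 0.709 mm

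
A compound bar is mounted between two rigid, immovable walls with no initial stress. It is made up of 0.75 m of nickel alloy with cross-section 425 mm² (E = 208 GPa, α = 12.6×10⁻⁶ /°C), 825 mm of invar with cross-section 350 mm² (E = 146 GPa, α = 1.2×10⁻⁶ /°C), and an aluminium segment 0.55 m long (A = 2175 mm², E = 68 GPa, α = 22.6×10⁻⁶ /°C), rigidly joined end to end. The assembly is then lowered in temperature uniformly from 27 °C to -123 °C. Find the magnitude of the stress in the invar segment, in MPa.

With the walls removed the bar would change length by δ_free = Σ αᵢΔT Lᵢ = 12.6×10⁻⁶×150×750 + 1.2×10⁻⁶×150×825 + 22.6×10⁻⁶×150×550 = 3.43 mm.
Since the ends are fixed, an axial force P builds up, equal in every segment, with P · Σ Lᵢ/(AᵢEᵢ) = δ_free.
The series flexibility is Σ Lᵢ/(AᵢEᵢ) = 750/(425×208×10³) + 825/(350×146×10³) + 550/(2175×68×10³) = 2.835×10⁻⁵ mm/N.
P = 3.43 / 2.835×10⁻⁵ = 121000 N = 121 kN, tensile.
σ_{invar} = P / A = 121000 / 350 = 345.8 MPa.

σ ≈ 346 MPa (tensile)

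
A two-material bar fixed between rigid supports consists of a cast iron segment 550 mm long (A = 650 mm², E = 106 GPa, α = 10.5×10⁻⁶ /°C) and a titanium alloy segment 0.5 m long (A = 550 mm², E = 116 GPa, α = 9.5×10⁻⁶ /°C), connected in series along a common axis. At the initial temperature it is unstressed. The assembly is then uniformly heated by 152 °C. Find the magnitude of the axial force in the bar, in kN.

With the walls removed the bar would change length by δ_free = Σ αᵢΔT Lᵢ = 10.5×10⁻⁶×152×550 + 9.5×10⁻⁶×152×500 = 1.6 mm.
The walls prevent any net length change, so an axial force P (same in every segment) develops. Compatibility: P · Σ Lᵢ/(AᵢEᵢ) = δ_free.
Σ Lᵢ/(AᵢEᵢ) = 550/(650×106×10³) + 500/(550×116×10³) = 1.582×10⁻⁵ mm/N.
So P = 1.6 / 1.582×10⁻⁵ = 101.1 kN, compressive.

P ≈ 101 kN (compressive)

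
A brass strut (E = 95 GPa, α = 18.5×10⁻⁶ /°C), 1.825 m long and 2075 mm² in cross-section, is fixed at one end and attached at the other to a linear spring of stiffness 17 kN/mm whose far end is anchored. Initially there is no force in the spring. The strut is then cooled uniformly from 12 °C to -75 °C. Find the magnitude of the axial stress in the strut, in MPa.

σ ≈ 20.8 MPa (tensile)

If the spring were absent the strut would shorten by αΔT L = 18.5×10⁻⁶ × 87 × 1825 = 2.937 mm.
Let P be the tensile force in the spring. The strut extends elastically by PL/(AE) and the spring stretches by P/k; together these equal δ_free.
P [ L/(AE) + 1/k ] = δ_free → P [ 1825/(2075×95×10³) + 1/(17×10³) ] = 2.937.
P = 2.937 / 6.808×10⁻⁵ = 43140 N.
σ = P/A = 43140/2075 = 20.79 MPa.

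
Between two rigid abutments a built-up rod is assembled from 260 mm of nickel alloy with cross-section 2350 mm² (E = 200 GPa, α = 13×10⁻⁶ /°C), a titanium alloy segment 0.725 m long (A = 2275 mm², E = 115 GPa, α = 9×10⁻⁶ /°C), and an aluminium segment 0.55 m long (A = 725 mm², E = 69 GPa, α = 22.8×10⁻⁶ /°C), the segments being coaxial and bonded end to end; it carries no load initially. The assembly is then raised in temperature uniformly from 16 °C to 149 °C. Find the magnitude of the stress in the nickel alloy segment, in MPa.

σ ≈ 88.7 MPa (compressive)

If the supports were absent, the total length change would be Σ αᵢΔT Lᵢ = 13×10⁻⁶×133×260 + 9×10⁻⁶×133×725 + 22.8×10⁻⁶×133×550 = 2.985 mm.
The rigid supports impose zero overall length change; the single axial force P common to all segments must satisfy P Σ Lᵢ/(AᵢEᵢ) = δ_free.
The series flexibility is Σ Lᵢ/(AᵢEᵢ) = 260/(2350×200×10³) + 725/(2275×115×10³) + 550/(725×69×10³) = 1.432×10⁻⁵ mm/N.
Hence P = δ_free / Σ(L/AE) = 2.985/1.432×10⁻⁵ = 208.5 kN (compressive).
σ_{nickel alloy} = P / A = 208500 / 2350 = 88.71 MPa.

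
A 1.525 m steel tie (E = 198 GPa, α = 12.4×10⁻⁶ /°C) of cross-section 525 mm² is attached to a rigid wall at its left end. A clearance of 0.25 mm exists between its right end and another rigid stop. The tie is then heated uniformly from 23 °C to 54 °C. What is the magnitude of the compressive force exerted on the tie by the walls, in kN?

Unrestrained expansion: δ_free = αΔT L = 12.4×10⁻⁶ × 31 × 1525 = 0.5862 mm.
This exceeds the 0.25 mm gap, so the wall pushes back. The portion of expansion that must be recovered elastically is δ_free − gap = 0.5862 − 0.25 = 0.3362 mm.
That suppressed elongation corresponds to σ = E·Δ/L = 198×10³ × 0.3362/1525 = 43.65 MPa.
Force on the wall = σA = 43.65 × 525 mm² = 22.92 kN.

P ≈ 22.9 kN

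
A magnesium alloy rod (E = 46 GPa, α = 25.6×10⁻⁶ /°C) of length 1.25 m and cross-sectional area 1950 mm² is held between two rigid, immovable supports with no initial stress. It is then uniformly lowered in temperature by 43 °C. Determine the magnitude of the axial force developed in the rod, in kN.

P ≈ 98.7 kN (tensile)

The ends cannot move, so σ = EαΔT = 46×10³ × 25.6×10⁻⁶ × 43 = 50.64 MPa.
Axial force P = σA = 50.64 × 1950 = 98740 N = 98.74 kN, tensile.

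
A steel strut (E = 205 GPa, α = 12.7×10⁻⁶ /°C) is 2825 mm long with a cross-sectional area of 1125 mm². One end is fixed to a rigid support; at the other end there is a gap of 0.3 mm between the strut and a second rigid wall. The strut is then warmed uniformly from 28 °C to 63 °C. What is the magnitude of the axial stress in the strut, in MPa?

σ ≈ 69.4 MPa (compressive)

Free thermal elongation = αΔT L = 12.7×10⁻⁶ × 35 × 2825 = 1.256 mm.
The gap closes (δ_free > 0.3 mm) and the wall then resists a further 1.256 − 0.3 = 0.9557 mm of expansion.
So σ = E(δ_free − g)/L = 205×10³ × 0.9557/2825 = 69.35 MPa.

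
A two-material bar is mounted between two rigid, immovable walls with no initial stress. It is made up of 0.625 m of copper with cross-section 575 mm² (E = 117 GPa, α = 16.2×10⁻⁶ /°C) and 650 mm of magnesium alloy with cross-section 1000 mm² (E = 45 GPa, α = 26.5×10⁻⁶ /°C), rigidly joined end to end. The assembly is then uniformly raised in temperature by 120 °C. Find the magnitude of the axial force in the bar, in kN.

P ≈ 138 kN (compressive)

With the walls removed the bar would change length by δ_free = Σ αᵢΔT Lᵢ = 16.2×10⁻⁶×120×625 + 26.5×10⁻⁶×120×650 = 3.282 mm.
Since the ends are fixed, an axial force P builds up, equal in every segment, with P · Σ Lᵢ/(AᵢEᵢ) = δ_free.
The series flexibility is Σ Lᵢ/(AᵢEᵢ) = 625/(575×117×10³) + 650/(1000×45×10³) = 2.373×10⁻⁵ mm/N.
P = 3.282 / 2.373×10⁻⁵ = 138300 N = 138.3 kN, compressive.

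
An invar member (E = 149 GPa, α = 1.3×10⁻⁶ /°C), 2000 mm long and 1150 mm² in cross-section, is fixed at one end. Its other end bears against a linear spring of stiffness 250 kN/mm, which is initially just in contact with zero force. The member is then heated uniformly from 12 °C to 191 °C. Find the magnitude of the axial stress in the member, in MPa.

σ ≈ 25.8 MPa (compressive)

The unrestrained thermal change is αΔT L = 1.3×10⁻⁶ × 179 × 2000 = 0.4654 mm.
With a force P in the spring, the elastic change of the member is PL/(AE) and that of the spring is P/k; compatibility requires their sum to equal δ_free.
P [ L/(AE) + 1/k ] = δ_free → P [ 2000/(1150×149×10³) + 1/(250×10³) ] = 0.4654.
P = 0.4654 / 1.567×10⁻⁵ = 29700 N.
σ = P/A = 29700/1150 = 25.82 MPa.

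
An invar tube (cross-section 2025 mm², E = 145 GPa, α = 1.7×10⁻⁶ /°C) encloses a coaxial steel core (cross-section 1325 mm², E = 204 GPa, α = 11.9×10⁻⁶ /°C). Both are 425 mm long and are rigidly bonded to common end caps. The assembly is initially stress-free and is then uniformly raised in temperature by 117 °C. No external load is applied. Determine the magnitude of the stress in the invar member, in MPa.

The steel has the larger α, so on heating it would change length more than the invar if both were free. The rigid plates force a common final length, so the steel is put into compression and the invar into tension, with equal and opposite forces P (no external load).
Equating the net (thermal + elastic) strains gives |α₁ − α₂|·ΔT = P·[1/(A₁E₁) + 1/(A₂E₂)].
|α₁ − α₂|·ΔT = 10.2×10⁻⁶ × 117 = 0.001193.
1/(A₁E₁) + 1/(A₂E₂) = 1/(2025×145×10³) + 1/(1325×204×10³) = 7.105×10⁻⁹ N⁻¹.
So P = 0.001193 / 7.105×10⁻⁹ = 168 kN.
σ_{invar} = P/A₁ = 168000/2025 = 82.94 MPa, tensile.

σ ≈ 82.9 MPa (tensile)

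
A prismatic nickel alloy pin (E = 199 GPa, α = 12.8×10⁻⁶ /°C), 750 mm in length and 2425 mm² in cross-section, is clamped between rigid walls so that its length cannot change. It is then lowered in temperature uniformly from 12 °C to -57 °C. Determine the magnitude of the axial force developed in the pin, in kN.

Full restraint means ε = 0, so the stress is σ = EαΔT = 199×10³ × 12.8×10⁻⁶ × 69 = 175.8 MPa.
Then P = σA = 175.8 × 2425 mm² = 426.2 kN, tensile.

P ≈ 426 kN (tensile)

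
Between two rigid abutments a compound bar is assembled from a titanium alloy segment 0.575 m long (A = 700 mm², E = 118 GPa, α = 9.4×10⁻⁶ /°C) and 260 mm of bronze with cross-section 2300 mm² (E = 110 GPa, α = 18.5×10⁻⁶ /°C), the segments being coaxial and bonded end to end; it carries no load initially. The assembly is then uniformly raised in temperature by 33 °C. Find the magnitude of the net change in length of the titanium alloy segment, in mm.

With the walls removed the bar would change length by δ_free = Σ αᵢΔT Lᵢ = 9.4×10⁻⁶×33×575 + 18.5×10⁻⁶×33×260 = 0.3371 mm.
The walls prevent any net length change, so an axial force P (same in every segment) develops. Compatibility: P · Σ Lᵢ/(AᵢEᵢ) = δ_free.
Σ Lᵢ/(AᵢEᵢ) = 575/(700×118×10³) + 260/(2300×110×10³) = 7.989×10⁻⁶ mm/N.
So P = 0.3371 / 7.989×10⁻⁶ = 42.2 kN, compressive.
For the titanium alloy segment, free thermal change = 9.4×10⁻⁶×33×575 = 0.1784 mm and elastic change from P = 42200×575/(700×118×10³) = 0.2937 mm; these oppose, so the net change is 0.115 mm (segment shortens).

|ΔL| ≈ 0.115 mm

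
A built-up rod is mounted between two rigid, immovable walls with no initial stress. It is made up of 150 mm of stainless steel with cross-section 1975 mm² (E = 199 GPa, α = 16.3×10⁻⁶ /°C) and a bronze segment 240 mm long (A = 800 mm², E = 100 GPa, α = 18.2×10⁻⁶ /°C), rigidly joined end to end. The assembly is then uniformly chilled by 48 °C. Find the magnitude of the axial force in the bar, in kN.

Free thermal contraction of the whole bar: Σ αᵢΔT Lᵢ = 16.3×10⁻⁶×48×150 + 18.2×10⁻⁶×48×240 = 0.327 mm.
Since the ends are fixed, an axial force P builds up, equal in every segment, with P · Σ Lᵢ/(AᵢEᵢ) = δ_free.
The series flexibility is Σ Lᵢ/(AᵢEᵢ) = 150/(1975×199×10³) + 240/(800×100×10³) = 3.382×10⁻⁶ mm/N.
Hence P = δ_free / Σ(L/AE) = 0.327/3.382×10⁻⁶ = 96.71 kN (tensile).

P ≈ 96.7 kN (tensile)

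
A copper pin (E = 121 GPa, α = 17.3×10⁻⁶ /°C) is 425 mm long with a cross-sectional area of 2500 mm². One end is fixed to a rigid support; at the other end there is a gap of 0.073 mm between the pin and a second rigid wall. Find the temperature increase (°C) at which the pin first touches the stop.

ΔT ≈ 9.93 °C

Contact occurs when the free expansion equals the gap: αΔT L = 0.073 mm.
So ΔT = g/(αL) = 0.073/(17.3×10⁻⁶ × 425) = 9.929 °C.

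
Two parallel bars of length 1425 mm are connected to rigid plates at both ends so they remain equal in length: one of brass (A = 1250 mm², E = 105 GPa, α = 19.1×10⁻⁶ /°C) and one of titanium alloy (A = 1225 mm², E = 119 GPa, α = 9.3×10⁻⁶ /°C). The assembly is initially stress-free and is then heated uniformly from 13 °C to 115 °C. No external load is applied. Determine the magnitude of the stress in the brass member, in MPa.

The brass has the larger α, so on heating it would change length more than the titanium alloy if both were free. The rigid plates force a common final length, so the brass is put into compression and the titanium alloy into tension, with equal and opposite forces P (no external load).
Compatibility of the two members (thermal + elastic change equal): (α₁ − α₂)ΔT = P·[1/(A₁E₁) + 1/(A₂E₂)].
|α₁ − α₂|·ΔT = 9.8×10⁻⁶ × 102 = 0.0009996.
1/(A₁E₁) + 1/(A₂E₂) = 1/(1250×105×10³) + 1/(1225×119×10³) = 1.448×10⁻⁸ N⁻¹.
So P = 0.0009996 / 1.448×10⁻⁸ = 69.04 kN.
σ_{brass} = P/A₁ = 69040/1250 = 55.23 MPa, compressive.

σ ≈ 55.2 MPa (compressive)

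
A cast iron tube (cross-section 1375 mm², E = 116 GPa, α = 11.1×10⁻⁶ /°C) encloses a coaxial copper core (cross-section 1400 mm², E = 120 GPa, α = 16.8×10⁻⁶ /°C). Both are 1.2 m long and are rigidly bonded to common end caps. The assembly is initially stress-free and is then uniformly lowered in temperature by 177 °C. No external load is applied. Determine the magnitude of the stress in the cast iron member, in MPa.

Both members must finish at the same length. With the larger α, the copper tends to over-contract; the plates restrain it, putting the copper in tension and the cast iron in compression. With no external load the two internal forces are equal and opposite, magnitude P.
Setting the final lengths equal and cancelling L: (α₁ − α₂)ΔT = P/(A₁E₁) + P/(A₂E₂).
|α₁ − α₂|·ΔT = 5.7×10⁻⁶ × 177 = 0.001009.
1/(A₁E₁) + 1/(A₂E₂) = 1/(1375×116×10³) + 1/(1400×120×10³) = 1.222×10⁻⁸ N⁻¹.
P = 0.001009 / 1.222×10⁻⁸ = 82550 N = 82.55 kN.
σ_{cast iron} = P/A₁ = 82550/1375 = 60.03 MPa, compressive.

σ ≈ 60 MPa (compressive)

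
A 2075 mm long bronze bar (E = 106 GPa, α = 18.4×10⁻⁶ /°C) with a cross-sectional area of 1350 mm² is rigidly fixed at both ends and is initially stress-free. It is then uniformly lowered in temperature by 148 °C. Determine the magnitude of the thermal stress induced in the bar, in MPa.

σ ≈ 289 MPa (tensile)

Because both ends are immovable the net strain is zero, and the suppressed thermal strain is αΔT = 18.4×10⁻⁶ × 148 = 2723.2×10⁻⁶.
σ = EαΔT = 106×10³ × 18.4×10⁻⁶ × 148 = 288.7 MPa (tensile; the bar is trying to contract).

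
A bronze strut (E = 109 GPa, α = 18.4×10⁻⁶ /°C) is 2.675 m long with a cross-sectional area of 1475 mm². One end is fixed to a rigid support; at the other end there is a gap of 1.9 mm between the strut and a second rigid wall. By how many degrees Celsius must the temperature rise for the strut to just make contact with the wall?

The gap closes when αΔT L = 1.9 mm, since the strut is still unstressed at that instant.
ΔT = 1.9 / (18.4×10⁻⁶ × 2675) = 38.6 °C.

ΔT ≈ 38.6 °C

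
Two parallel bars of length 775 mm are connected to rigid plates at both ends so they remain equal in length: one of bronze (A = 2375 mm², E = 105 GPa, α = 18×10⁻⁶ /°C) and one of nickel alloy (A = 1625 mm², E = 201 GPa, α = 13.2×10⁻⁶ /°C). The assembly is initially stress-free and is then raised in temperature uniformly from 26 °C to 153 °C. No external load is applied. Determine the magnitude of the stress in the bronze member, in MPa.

Equilibrium of a rigid end plate with no external load gives equal and opposite internal forces ±P in the two members. Since α_{bronze} > α_{nickel alloy}, heating drives the bronze into compression and the nickel alloy into tension.
Compatibility of the two members (thermal + elastic change equal): (α₁ − α₂)ΔT = P·[1/(A₁E₁) + 1/(A₂E₂)].
|α₁ − α₂|·ΔT = 4.8×10⁻⁶ × 127 = 0.0006096.
1/(A₁E₁) + 1/(A₂E₂) = 1/(2375×105×10³) + 1/(1625×201×10³) = 7.072×10⁻⁹ N⁻¹.
P = 0.0006096 / 7.072×10⁻⁹ = 86200 N = 86.2 kN.
σ_{bronze} = P/A₁ = 86200/2375 = 36.3 MPa, compressive.

σ ≈ 36.3 MPa (compressive)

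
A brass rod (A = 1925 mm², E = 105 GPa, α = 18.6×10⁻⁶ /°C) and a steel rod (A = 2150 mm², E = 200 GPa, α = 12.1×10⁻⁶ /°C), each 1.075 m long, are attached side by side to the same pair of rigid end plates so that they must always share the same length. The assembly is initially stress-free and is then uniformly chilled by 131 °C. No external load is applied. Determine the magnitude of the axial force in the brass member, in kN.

P ≈ 117 kN (tensile in the brass)

The brass has the larger α, so on cooling it would change length more than the steel if both were free. The rigid plates force a common final length, so the brass is put into tension and the steel into compression, with equal and opposite forces P (no external load).
Compatibility of the two members (thermal + elastic change equal): (α₁ − α₂)ΔT = P·[1/(A₁E₁) + 1/(A₂E₂)].
|α₁ − α₂|·ΔT = 6.5×10⁻⁶ × 131 = 0.0008515.
1/(A₁E₁) + 1/(A₂E₂) = 1/(1925×105×10³) + 1/(2150×200×10³) = 7.273×10⁻⁹ N⁻¹.
P = 0.0008515 / 7.273×10⁻⁹ = 117100 N = 117.1 kN.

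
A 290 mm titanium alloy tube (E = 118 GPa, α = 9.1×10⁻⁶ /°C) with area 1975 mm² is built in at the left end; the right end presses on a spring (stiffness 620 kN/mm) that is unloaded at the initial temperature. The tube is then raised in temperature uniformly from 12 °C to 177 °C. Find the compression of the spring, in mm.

δ ≈ 0.246 mm

The unrestrained thermal change is αΔT L = 9.1×10⁻⁶ × 165 × 290 = 0.4354 mm.
With a force P in the spring, the elastic change of the tube is PL/(AE) and that of the spring is P/k; compatibility requires their sum to equal δ_free.
So P = δ_free / [L/(AE) + 1/k] = 0.4354 / [ 290/(1975×118×10³) + 1/(620×10³) ].
P = 0.4354 / 2.857×10⁻⁶ = 152400 N.
Spring compression = P/k = 152400/(620×10³) = 0.2458 mm.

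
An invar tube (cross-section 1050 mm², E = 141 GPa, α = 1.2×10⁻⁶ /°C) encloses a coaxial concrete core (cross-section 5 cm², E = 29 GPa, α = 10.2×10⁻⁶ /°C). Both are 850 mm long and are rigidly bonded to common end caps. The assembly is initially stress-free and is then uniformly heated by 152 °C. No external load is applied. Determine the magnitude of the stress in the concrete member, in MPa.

The concrete has the larger α, so on heating it would change length more than the invar if both were free. The rigid plates force a common final length, so the concrete is put into compression and the invar into tension, with equal and opposite forces P (no external load).
Equating the net (thermal + elastic) strains gives |α₁ − α₂|·ΔT = P·[1/(A₁E₁) + 1/(A₂E₂)].
|α₁ − α₂|·ΔT = 9×10⁻⁶ × 152 = 0.001368.
1/(A₁E₁) + 1/(A₂E₂) = 1/(1050×141×10³) + 1/(500×29×10³) = 7.572×10⁻⁸ N⁻¹.
So P = 0.001368 / 7.572×10⁻⁸ = 18.07 kN.
σ_{concrete} = P/A₂ = 18070/500 = 36.13 MPa, compressive.

σ ≈ 36.1 MPa (compressive)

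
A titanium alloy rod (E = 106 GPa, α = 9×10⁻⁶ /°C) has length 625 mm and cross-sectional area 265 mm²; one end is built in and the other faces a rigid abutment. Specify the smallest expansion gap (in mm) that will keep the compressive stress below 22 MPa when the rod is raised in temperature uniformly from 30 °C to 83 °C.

With no wall the rod would lengthen by αΔT L = 9×10⁻⁶ × 53 × 625 = 0.2981 mm.
At the allowable stress the elastic shortening the wall may impose is σL/E = 22 × 625 / (106×10³) = 0.1297 mm.
So the gap has to take up the difference, g_min = δ_free − σL/E = 0.2981 − 0.1297 = 0.1684 mm.

g ≈ 0.168 mm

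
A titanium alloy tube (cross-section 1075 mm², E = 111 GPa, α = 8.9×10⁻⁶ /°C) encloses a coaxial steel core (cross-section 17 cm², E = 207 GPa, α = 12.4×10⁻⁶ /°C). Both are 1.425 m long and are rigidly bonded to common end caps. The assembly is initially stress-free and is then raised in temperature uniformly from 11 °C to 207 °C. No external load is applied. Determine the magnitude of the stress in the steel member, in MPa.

The steel has the larger α, so on heating it would change length more than the titanium alloy if both were free. The rigid plates force a common final length, so the steel is put into compression and the titanium alloy into tension, with equal and opposite forces P (no external load).
Setting the final lengths equal and cancelling L: (α₁ − α₂)ΔT = P/(A₁E₁) + P/(A₂E₂).
|α₁ − α₂|·ΔT = 3.5×10⁻⁶ × 196 = 0.000686.
1/(A₁E₁) + 1/(A₂E₂) = 1/(1075×111×10³) + 1/(1700×207×10³) = 1.122×10⁻⁸ N⁻¹.
P = 0.000686 / 1.122×10⁻⁸ = 61130 N = 61.13 kN.
σ_{steel} = P/A₂ = 61130/1700 = 35.96 MPa, compressive.

σ ≈ 36 MPa (compressive)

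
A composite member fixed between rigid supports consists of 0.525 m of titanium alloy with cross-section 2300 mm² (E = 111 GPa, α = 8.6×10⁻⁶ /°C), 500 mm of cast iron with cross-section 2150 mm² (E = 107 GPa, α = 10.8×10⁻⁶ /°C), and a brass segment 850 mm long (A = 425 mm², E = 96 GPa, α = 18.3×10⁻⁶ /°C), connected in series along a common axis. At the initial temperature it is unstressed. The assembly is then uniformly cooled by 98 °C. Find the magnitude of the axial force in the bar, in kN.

With the walls removed the bar would change length by δ_free = Σ αᵢΔT Lᵢ = 8.6×10⁻⁶×98×525 + 10.8×10⁻⁶×98×500 + 18.3×10⁻⁶×98×850 = 2.496 mm.
The walls prevent any net length change, so an axial force P (same in every segment) develops. Compatibility: P · Σ Lᵢ/(AᵢEᵢ) = δ_free.
Σ Lᵢ/(AᵢEᵢ) = 525/(2300×111×10³) + 500/(2150×107×10³) + 850/(425×96×10³) = 2.506×10⁻⁵ mm/N.
So P = 2.496 / 2.506×10⁻⁵ = 99.59 kN, tensile.

P ≈ 99.6 kN (tensile)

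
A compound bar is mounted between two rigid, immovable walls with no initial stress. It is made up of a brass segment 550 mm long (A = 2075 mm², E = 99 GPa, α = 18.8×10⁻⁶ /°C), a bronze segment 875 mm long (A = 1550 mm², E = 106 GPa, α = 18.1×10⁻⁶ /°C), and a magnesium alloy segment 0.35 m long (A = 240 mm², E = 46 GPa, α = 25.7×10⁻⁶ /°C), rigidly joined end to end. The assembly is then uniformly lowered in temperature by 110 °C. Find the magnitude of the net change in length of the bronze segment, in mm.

|ΔL| ≈ 1.22 mm

Free thermal contraction of the whole bar: Σ αᵢΔT Lᵢ = 18.8×10⁻⁶×110×550 + 18.1×10⁻⁶×110×875 + 25.7×10⁻⁶×110×350 = 3.869 mm.
The walls prevent any net length change, so an axial force P (same in every segment) develops. Compatibility: P · Σ Lᵢ/(AᵢEᵢ) = δ_free.
Σ Lᵢ/(AᵢEᵢ) = 550/(2075×99×10³) + 875/(1550×106×10³) + 350/(240×46×10³) = 3.971×10⁻⁵ mm/N.
P = 3.869 / 3.971×10⁻⁵ = 97440 N = 97.44 kN, tensile.
For the bronze segment, free thermal change = 18.1×10⁻⁶×110×875 = 1.742 mm and elastic change from P = 97440×875/(1550×106×10³) = 0.5189 mm; these oppose, so the net change is 1.22 mm (segment shortens).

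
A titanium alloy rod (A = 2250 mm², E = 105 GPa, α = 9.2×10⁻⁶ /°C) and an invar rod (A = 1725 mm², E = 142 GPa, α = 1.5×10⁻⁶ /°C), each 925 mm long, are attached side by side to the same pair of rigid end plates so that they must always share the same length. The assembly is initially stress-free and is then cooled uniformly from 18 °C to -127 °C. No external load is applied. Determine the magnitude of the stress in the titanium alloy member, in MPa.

σ ≈ 59.7 MPa (tensile)

Equilibrium of a rigid end plate with no external load gives equal and opposite internal forces ±P in the two members. Since α_{titanium alloy} > α_{invar}, cooling drives the titanium alloy into tension and the invar into compression.
Compatibility of the two members (thermal + elastic change equal): (α₁ − α₂)ΔT = P·[1/(A₁E₁) + 1/(A₂E₂)].
|α₁ − α₂|·ΔT = 7.7×10⁻⁶ × 145 = 0.001116.
1/(A₁E₁) + 1/(A₂E₂) = 1/(2250×105×10³) + 1/(1725×142×10³) = 8.315×10⁻⁹ N⁻¹.
So P = 0.001116 / 8.315×10⁻⁹ = 134.3 kN.
σ_{titanium alloy} = P/A₁ = 134300/2250 = 59.68 MPa, tensile.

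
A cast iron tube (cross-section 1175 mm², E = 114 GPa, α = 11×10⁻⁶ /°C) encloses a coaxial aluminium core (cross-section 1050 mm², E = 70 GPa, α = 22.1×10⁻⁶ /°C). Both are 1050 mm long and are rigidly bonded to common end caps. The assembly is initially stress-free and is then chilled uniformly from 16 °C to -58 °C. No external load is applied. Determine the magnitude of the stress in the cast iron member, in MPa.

σ ≈ 33.2 MPa (compressive)

Both members must finish at the same length. With the larger α, the aluminium tends to over-contract; the plates restrain it, putting the aluminium in tension and the cast iron in compression. With no external load the two internal forces are equal and opposite, magnitude P.
Setting the final lengths equal and cancelling L: (α₁ − α₂)ΔT = P/(A₁E₁) + P/(A₂E₂).
|α₁ − α₂|·ΔT = 11.1×10⁻⁶ × 74 = 0.0008214.
1/(A₁E₁) + 1/(A₂E₂) = 1/(1175×114×10³) + 1/(1050×70×10³) = 2.107×10⁻⁸ N⁻¹.
So P = 0.0008214 / 2.107×10⁻⁸ = 38.98 kN.
σ_{cast iron} = P/A₁ = 38980/1175 = 33.18 MPa, compressive.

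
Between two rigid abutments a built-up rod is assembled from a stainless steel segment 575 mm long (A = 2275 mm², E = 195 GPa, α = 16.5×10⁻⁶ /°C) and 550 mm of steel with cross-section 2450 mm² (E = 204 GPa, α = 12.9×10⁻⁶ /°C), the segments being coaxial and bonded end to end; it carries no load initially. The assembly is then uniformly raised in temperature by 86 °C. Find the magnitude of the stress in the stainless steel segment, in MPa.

σ ≈ 262 MPa (compressive)

Free thermal expansion of the whole bar: Σ αᵢΔT Lᵢ = 16.5×10⁻⁶×86×575 + 12.9×10⁻⁶×86×550 = 1.426 mm.
The rigid supports impose zero overall length change; the single axial force P common to all segments must satisfy P Σ Lᵢ/(AᵢEᵢ) = δ_free.
The series flexibility is Σ Lᵢ/(AᵢEᵢ) = 575/(2275×195×10³) + 550/(2450×204×10³) = 2.397×10⁻⁶ mm/N.
Hence P = δ_free / Σ(L/AE) = 1.426/2.397×10⁻⁶ = 595.1 kN (compressive).
σ_{stainless steel} = P / A = 595100 / 2275 = 261.6 MPa.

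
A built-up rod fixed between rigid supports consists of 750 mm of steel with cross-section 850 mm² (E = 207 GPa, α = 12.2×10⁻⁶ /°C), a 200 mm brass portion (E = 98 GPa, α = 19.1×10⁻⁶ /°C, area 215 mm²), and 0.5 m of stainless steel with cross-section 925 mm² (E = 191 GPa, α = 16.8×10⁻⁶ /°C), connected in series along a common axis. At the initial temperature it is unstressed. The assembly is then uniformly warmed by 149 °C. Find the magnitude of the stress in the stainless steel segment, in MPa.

σ ≈ 208 MPa (compressive)

Free thermal expansion of the whole bar: Σ αᵢΔT Lᵢ = 12.2×10⁻⁶×149×750 + 19.1×10⁻⁶×149×200 + 16.8×10⁻⁶×149×500 = 3.184 mm.
The rigid supports impose zero overall length change; the single axial force P common to all segments must satisfy P Σ Lᵢ/(AᵢEᵢ) = δ_free.
The series flexibility is Σ Lᵢ/(AᵢEᵢ) = 750/(850×207×10³) + 200/(215×98×10³) + 500/(925×191×10³) = 1.658×10⁻⁵ mm/N.
So P = 3.184 / 1.658×10⁻⁵ = 192 kN, compressive.
σ_{stainless steel} = P / A = 192000 / 925 = 207.6 MPa.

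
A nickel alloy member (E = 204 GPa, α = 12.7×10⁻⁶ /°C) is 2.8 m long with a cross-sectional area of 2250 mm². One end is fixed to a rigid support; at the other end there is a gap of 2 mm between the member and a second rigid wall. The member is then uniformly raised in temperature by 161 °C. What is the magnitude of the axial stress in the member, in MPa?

σ ≈ 271 MPa (compressive)

If the wall were absent the member would grow by αΔT L = 12.7×10⁻⁶ × 161 × 2800 = 5.725 mm.
This exceeds the 2 mm gap, so the wall pushes back. The portion of expansion that must be recovered elastically is δ_free − gap = 5.725 − 2 = 3.725 mm.
So σ = E(δ_free − g)/L = 204×10³ × 3.725/2800 = 271.4 MPa.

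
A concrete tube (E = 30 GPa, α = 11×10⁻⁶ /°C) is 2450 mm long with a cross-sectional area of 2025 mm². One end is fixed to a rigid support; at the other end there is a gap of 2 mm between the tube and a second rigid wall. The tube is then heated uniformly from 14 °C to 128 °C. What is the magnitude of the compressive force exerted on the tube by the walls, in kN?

P ≈ 26.6 kN

If the wall were absent the tube would grow by αΔT L = 11×10⁻⁶ × 114 × 2450 = 3.072 mm.
The gap closes (δ_free > 2 mm) and the wall then resists a further 3.072 − 2 = 1.072 mm of expansion.
Compatibility: PL/(AE) = 1.072 mm, so σ = P/A = E × (1.072/2450) = 13.13 MPa.
P = σA = 13.13 × 2025 = 26.59 kN.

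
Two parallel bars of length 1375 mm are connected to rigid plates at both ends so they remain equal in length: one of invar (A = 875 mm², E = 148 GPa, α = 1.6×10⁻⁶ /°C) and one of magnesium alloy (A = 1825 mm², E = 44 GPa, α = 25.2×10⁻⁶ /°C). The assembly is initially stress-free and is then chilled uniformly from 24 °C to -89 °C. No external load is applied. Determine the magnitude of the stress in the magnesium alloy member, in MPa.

The magnesium alloy has the larger α, so on cooling it would change length more than the invar if both were free. The rigid plates force a common final length, so the magnesium alloy is put into tension and the invar into compression, with equal and opposite forces P (no external load).
Compatibility of the two members (thermal + elastic change equal): (α₁ − α₂)ΔT = P·[1/(A₁E₁) + 1/(A₂E₂)].
|α₁ − α₂|·ΔT = 23.6×10⁻⁶ × 113 = 0.002667.
1/(A₁E₁) + 1/(A₂E₂) = 1/(875×148×10³) + 1/(1825×44×10³) = 2.018×10⁻⁸ N⁻¹.
So P = 0.002667 / 2.018×10⁻⁸ = 132.2 kN.
σ_{magnesium alloy} = P/A₂ = 132200/1825 = 72.43 MPa, tensile.

σ ≈ 72.4 MPa (tensile)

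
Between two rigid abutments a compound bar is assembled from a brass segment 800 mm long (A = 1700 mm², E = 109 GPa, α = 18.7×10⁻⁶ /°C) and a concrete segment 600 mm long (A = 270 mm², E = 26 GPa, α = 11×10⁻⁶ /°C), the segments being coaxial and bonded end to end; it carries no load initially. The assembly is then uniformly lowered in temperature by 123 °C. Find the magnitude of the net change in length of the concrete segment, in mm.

Free thermal contraction of the whole bar: Σ αᵢΔT Lᵢ = 18.7×10⁻⁶×123×800 + 11×10⁻⁶×123×600 = 2.652 mm.
Since the ends are fixed, an axial force P builds up, equal in every segment, with P · Σ Lᵢ/(AᵢEᵢ) = δ_free.
The series flexibility is Σ Lᵢ/(AᵢEᵢ) = 800/(1700×109×10³) + 600/(270×26×10³) = 8.979×10⁻⁵ mm/N.
Hence P = δ_free / Σ(L/AE) = 2.652/8.979×10⁻⁵ = 29.54 kN (tensile).
For the concrete segment, free thermal change = 11×10⁻⁶×123×600 = 0.8118 mm and elastic change from P = 29540×600/(270×26×10³) = 2.524 mm; these oppose, so the net change is 1.71 mm (segment lengthens).

|ΔL| ≈ 1.71 mm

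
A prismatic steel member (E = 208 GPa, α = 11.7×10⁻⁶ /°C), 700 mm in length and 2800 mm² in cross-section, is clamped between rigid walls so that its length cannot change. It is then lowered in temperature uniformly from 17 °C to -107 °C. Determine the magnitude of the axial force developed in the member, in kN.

P ≈ 845 kN (tensile)

With zero net strain, σ = E·αΔT = 208 GPa × 11.7×10⁻⁶ × 124 = 301.8 MPa.
P = AEαΔT = 2800 × 208×10³ × 11.7×10⁻⁶ × 124 = 844.9 kN (tensile).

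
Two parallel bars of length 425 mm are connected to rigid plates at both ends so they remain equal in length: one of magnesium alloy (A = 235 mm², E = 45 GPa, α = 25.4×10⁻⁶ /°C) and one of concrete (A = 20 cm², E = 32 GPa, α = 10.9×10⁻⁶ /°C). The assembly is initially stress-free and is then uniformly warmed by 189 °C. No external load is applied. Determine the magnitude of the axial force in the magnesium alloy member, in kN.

Equilibrium of a rigid end plate with no external load gives equal and opposite internal forces ±P in the two members. Since α_{magnesium alloy} > α_{concrete}, heating drives the magnesium alloy into compression and the concrete into tension.
Equating the net (thermal + elastic) strains gives |α₁ − α₂|·ΔT = P·[1/(A₁E₁) + 1/(A₂E₂)].
|α₁ − α₂|·ΔT = 14.5×10⁻⁶ × 189 = 0.00274.
1/(A₁E₁) + 1/(A₂E₂) = 1/(235×45×10³) + 1/(2000×32×10³) = 1.102×10⁻⁷ N⁻¹.
P = 0.00274 / 1.102×10⁻⁷ = 24870 N = 24.87 kN.

P ≈ 24.9 kN (compressive in the magnesium alloy)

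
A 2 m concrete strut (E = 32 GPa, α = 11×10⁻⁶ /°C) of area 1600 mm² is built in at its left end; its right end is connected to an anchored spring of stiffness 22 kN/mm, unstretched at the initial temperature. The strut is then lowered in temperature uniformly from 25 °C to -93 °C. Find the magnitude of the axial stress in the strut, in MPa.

The unrestrained thermal change is αΔT L = 11×10⁻⁶ × 118 × 2000 = 2.596 mm.
Let P be the tensile force in the spring. The strut extends elastically by PL/(AE) and the spring stretches by P/k; together these equal δ_free.
P [ L/(AE) + 1/k ] = δ_free → P [ 2000/(1600×32×10³) + 1/(22×10³) ] = 2.596.
P = 2.596 / 8.452×10⁻⁵ = 30720 N.
σ = P/A = 30720/1600 = 19.2 MPa.

σ ≈ 19.2 MPa (tensile)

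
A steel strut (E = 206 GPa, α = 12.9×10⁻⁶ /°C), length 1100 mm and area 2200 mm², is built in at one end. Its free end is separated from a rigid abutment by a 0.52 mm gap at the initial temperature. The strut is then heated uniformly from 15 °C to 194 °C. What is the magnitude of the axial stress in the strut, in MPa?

σ ≈ 378 MPa (compressive)

Free thermal elongation = αΔT L = 12.9×10⁻⁶ × 179 × 1100 = 2.54 mm.
This exceeds the 0.52 mm gap, so the wall pushes back. The portion of expansion that must be recovered elastically is δ_free − gap = 2.54 − 0.52 = 2.02 mm.
So σ = E(δ_free − g)/L = 206×10³ × 2.02/1100 = 378.3 MPa.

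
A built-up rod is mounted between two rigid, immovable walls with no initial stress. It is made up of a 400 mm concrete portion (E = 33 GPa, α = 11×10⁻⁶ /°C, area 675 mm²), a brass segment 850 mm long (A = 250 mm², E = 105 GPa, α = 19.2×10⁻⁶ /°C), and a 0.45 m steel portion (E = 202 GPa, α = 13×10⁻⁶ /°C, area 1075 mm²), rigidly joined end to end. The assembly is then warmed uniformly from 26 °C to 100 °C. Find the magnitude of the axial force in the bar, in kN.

P ≈ 37.5 kN (compressive)

With the walls removed the bar would change length by δ_free = Σ αᵢΔT Lᵢ = 11×10⁻⁶×74×400 + 19.2×10⁻⁶×74×850 + 13×10⁻⁶×74×450 = 1.966 mm.
The rigid supports impose zero overall length change; the single axial force P common to all segments must satisfy P Σ Lᵢ/(AᵢEᵢ) = δ_free.
Σ Lᵢ/(AᵢEᵢ) = 400/(675×33×10³) + 850/(250×105×10³) + 450/(1075×202×10³) = 5.241×10⁻⁵ mm/N.
So P = 1.966 / 5.241×10⁻⁵ = 37.51 kN, compressive.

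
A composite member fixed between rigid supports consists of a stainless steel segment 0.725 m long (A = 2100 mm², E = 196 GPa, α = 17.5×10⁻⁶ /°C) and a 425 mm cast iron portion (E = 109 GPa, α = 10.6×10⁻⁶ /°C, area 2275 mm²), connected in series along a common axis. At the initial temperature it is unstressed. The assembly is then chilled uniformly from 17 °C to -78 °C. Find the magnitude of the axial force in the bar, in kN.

Free thermal contraction of the whole bar: Σ αᵢΔT Lᵢ = 17.5×10⁻⁶×95×725 + 10.6×10⁻⁶×95×425 = 1.633 mm.
The rigid supports impose zero overall length change; the single axial force P common to all segments must satisfy P Σ Lᵢ/(AᵢEᵢ) = δ_free.
Σ Lᵢ/(AᵢEᵢ) = 725/(2100×196×10³) + 425/(2275×109×10³) = 3.475×10⁻⁶ mm/N.
P = 1.633 / 3.475×10⁻⁶ = 470000 N = 470 kN, tensile.

P ≈ 470 kN (tensile)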